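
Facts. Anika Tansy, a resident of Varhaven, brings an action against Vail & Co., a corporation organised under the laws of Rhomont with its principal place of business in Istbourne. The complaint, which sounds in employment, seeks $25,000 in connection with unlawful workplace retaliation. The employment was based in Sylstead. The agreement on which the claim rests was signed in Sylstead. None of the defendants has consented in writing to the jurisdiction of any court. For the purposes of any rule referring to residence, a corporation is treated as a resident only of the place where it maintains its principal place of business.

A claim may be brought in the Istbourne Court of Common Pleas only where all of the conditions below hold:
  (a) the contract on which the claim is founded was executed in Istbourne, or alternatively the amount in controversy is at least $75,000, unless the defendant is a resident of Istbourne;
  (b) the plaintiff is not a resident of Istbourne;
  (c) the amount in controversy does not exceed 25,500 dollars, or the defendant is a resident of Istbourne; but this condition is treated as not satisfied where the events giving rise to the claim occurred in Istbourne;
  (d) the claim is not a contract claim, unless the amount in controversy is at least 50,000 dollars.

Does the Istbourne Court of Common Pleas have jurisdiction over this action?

Yes

The Istbourne Court of Common Pleas:
  (a) The contract was executed in Sylstead, not Istbourne; the amount in controversy is 25,000 dollars, below the 75,000 dollars floor — every alternative fails. However, the defendant resides in Istbourne, so the 'unless' proviso supplies this condition. Satisfied.
  (b) The plaintiff resides in Varhaven, which is not Istbourne. Satisfied.
  (c) The amount in controversy is $25,000, within the 25,500 dollars ceiling, so one alternative holds. And the carve-out is inapplicable — the operative events occurred in Sylstead, not Istbourne. Satisfied.
  (d) The claim is an employment claim, not a contract claim. Satisfied.
  → Jurisdiction lies.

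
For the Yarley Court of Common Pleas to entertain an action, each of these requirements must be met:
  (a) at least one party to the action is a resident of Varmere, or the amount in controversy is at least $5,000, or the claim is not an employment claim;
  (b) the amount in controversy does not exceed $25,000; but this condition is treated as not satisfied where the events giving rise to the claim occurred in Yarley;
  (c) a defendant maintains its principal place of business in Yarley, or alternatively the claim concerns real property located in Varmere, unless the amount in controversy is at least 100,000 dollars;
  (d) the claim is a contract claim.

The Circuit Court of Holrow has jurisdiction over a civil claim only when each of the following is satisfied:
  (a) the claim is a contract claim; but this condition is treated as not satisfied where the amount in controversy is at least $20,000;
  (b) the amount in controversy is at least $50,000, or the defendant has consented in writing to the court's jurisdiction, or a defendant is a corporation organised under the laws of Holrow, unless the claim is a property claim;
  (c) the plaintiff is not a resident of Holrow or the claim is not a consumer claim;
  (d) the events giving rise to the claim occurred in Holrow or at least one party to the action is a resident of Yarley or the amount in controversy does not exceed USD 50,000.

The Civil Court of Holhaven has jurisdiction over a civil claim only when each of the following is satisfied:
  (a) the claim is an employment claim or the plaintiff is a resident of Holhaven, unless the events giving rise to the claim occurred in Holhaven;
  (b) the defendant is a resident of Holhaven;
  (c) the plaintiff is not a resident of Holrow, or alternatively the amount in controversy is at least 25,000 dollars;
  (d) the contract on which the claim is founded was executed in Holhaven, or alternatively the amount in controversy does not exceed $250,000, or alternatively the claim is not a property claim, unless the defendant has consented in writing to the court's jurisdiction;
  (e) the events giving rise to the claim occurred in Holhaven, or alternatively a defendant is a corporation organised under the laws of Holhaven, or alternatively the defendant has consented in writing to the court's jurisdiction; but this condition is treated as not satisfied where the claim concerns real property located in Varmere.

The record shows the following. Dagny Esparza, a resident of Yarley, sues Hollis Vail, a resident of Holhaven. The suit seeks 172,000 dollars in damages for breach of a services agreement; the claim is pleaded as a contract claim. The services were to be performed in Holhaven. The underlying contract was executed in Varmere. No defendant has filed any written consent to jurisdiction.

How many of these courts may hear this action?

1

The Yarley Court of Common Pleas:
  (a) The amount in controversy is USD 172,000, which meets the USD 5,000 floor, which satisfies one of the alternatives. Condition met.
  (b) The amount in controversy is USD 172,000, above the $25,000 ceiling. Not satisfied.
  (c) No defendant is a corporation; the claim does not concern real property — none of the alternatives is met. But the amount in controversy is $172,000, which meets the $100,000 floor, and the 'unless' clause therefore excuses the requirement. Met.
  (d) The claim is a contract claim. Met.
  → Not every requirement is met — no jurisdiction.
The Circuit Court of Holrow:
  (a) The claim is a contract claim. But the amount in controversy is $172,000, which meets the 20,000 dollars floor, triggering the carve-out and defeating this condition. Not met.
  (b) The amount in controversy is 172,000 dollars, which meets the USD 50,000 floor, so this disjunct is met. Satisfied.
  (c) The plaintiff resides in Yarley, which is not Holrow — that alternative is enough. Met.
  (d) Dagny Esparza resides in Yarley, so this disjunct is met. Satisfied.
  → The court lacks jurisdiction.
The Civil Court of Holhaven:
  (a) The claim is a contract claim, not an employment claim; the plaintiff resides in Yarley, not Holhaven — every alternative fails. However, the operative events occurred in Holhaven, so the 'unless' proviso supplies this condition. Met.
  (b) The defendant resides in Holhaven. Condition met.
  (c) The plaintiff resides in Yarley, which is not Holrow, so this disjunct is met. Met.
  (d) The amount in controversy is 172,000 dollars, within the USD 250,000 ceiling — that alternative is enough. Condition met.
  (e) The operative events occurred in Holhaven — that alternative is enough. And the carve-out is inapplicable — the claim does not concern real property. Met.
  → Every requirement is satisfied — jurisdiction.
Courts with jurisdiction: the Civil Court of Holhaven — 1 in total.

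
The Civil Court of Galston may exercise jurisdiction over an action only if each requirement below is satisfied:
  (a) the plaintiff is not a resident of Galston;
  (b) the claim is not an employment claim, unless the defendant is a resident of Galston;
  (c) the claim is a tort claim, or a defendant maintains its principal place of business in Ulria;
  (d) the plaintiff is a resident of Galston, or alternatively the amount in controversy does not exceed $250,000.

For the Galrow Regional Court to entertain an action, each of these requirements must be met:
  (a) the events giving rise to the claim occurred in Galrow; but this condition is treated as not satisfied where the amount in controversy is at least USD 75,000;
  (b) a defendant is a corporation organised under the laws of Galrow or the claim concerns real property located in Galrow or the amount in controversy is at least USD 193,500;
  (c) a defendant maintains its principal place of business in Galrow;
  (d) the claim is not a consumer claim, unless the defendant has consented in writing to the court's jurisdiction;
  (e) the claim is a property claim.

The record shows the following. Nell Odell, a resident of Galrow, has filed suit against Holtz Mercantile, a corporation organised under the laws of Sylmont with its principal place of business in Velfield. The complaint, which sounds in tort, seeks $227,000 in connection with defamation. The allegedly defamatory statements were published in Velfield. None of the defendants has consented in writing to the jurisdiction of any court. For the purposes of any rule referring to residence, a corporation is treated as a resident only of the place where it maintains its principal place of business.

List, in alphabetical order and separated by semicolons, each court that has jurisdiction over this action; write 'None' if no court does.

the Civil Court of Galston

The Civil Court of Galston:
  (a) The plaintiff resides in Galrow, which is not Galston. Met.
  (b) The claim is a tort claim, not an employment claim. Satisfied.
  (c) The claim is a tort claim, so this disjunct is met. Satisfied.
  (d) The amount in controversy is 227,000 dollars, within the USD 250,000 ceiling, so this disjunct is met. Condition met.
  → Jurisdiction lies.
The Galrow Regional Court:
  (a) The operative events occurred in Velfield, not Galrow. Not met.
  (b) The amount in controversy is 227,000 dollars, which meets the USD 193,500 floor, so this disjunct is met. Met.
  (c) The corporate defendant(s) have their principal place of business in Velfield, not Galrow. Fails.
  (d) The claim is a tort claim, not a consumer claim. Satisfied.
  (e) The claim is a tort claim, not a property claim. Not met.
  → No jurisdiction.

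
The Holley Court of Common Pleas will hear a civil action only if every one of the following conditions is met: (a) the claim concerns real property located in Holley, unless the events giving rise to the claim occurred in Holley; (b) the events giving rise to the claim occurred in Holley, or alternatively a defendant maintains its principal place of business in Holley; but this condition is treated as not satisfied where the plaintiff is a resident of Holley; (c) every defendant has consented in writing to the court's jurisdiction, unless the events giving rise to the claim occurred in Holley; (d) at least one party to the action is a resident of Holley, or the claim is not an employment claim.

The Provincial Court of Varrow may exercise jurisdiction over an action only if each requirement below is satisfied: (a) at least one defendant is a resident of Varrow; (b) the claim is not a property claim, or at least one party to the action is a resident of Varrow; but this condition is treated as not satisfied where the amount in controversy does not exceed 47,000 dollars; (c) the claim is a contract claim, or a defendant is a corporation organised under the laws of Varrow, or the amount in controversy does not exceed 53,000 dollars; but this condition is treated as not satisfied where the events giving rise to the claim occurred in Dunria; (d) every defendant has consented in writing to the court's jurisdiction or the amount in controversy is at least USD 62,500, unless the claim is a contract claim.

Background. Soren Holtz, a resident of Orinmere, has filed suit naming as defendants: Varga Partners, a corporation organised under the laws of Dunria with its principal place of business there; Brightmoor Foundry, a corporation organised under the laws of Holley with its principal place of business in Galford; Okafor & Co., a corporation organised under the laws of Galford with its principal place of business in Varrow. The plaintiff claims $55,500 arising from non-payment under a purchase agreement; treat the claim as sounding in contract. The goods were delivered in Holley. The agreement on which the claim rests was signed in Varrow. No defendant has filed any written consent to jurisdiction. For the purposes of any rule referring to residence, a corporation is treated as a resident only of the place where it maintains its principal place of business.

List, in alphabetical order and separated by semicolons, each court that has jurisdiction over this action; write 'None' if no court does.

the Holley Court of Common Pleas; the Provincial Court of Varrow

The Holley Court of Common Pleas:
  (a) The claim does not concern real property. But the operative events occurred in Holley, and the 'unless' clause therefore excuses the requirement. Condition met.
  (b) The operative events occurred in Holley, so one alternative holds. The exception is not triggered, since the plaintiff resides in Orinmere, not Holley. Condition met.
  (c) No such written consent has been filed. But the operative events occurred in Holley, and the 'unless' clause therefore excuses the requirement. Met.
  (d) The claim is a contract claim, not an employment claim, so this disjunct is met. Condition met.
  → The court has jurisdiction.
The Provincial Court of Varrow:
  (a) Okafor & Co. resides in Varrow. Condition met.
  (b) The claim is a contract claim, not a property claim — that alternative is enough. The carve-out does not apply: the amount in controversy is USD 55,500, above the 47,000 dollars ceiling. Satisfied.
  (c) The claim is a contract claim, so one alternative holds. And the carve-out is inapplicable — the operative events occurred in Holley, not Dunria. Condition met.
  (d) No such written consent has been filed; the amount in controversy is USD 55,500, below the 62,500 dollars floor — none of the alternatives is met. But the claim is a contract claim, and the 'unless' clause therefore excuses the requirement. Met.
  → Jurisdiction lies.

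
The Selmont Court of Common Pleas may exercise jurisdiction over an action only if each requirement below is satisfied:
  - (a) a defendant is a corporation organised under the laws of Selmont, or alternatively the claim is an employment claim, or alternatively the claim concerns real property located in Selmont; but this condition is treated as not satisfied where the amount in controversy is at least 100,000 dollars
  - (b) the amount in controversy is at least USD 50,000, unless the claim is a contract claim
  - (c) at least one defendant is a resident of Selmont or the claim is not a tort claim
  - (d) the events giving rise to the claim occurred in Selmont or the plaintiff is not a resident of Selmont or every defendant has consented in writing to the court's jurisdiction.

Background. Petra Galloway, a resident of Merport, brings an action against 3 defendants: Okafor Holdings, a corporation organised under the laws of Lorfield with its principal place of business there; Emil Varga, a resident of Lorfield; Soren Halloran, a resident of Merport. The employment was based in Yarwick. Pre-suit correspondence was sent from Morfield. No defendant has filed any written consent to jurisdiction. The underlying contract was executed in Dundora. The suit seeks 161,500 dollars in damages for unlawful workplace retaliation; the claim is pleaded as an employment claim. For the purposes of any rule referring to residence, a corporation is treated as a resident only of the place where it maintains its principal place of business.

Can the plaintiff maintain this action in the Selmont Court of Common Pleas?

No

The Selmont Court of Common Pleas:
  (a) The claim is an employment claim, so this disjunct is met. However, the amount in controversy is 161,500 dollars, which meets the $100,000 floor, which falls within the stated exception and so defeats the condition. Fails.
  (b) The amount in controversy is 161,500 dollars, which meets the USD 50,000 floor. Satisfied.
  (c) The claim is an employment claim, not a tort claim, so this disjunct is met. Met.
  (d) The plaintiff resides in Merport, which is not Selmont, so one alternative holds. Condition met.
  → No jurisdiction.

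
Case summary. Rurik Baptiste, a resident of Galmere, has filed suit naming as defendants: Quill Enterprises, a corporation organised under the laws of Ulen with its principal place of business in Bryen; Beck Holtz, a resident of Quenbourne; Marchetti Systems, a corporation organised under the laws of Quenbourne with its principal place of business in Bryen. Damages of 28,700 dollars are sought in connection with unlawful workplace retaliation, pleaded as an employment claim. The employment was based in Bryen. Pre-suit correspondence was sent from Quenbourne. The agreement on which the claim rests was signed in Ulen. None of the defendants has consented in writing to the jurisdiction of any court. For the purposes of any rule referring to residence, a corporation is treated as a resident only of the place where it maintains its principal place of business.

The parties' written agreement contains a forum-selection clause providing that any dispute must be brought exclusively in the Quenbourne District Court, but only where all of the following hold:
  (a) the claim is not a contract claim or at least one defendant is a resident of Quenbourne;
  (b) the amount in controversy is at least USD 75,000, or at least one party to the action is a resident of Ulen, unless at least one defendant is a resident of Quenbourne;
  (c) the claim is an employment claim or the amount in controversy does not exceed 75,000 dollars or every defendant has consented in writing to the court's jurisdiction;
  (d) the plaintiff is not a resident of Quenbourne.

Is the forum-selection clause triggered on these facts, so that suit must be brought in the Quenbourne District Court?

Yes

The Quenbourne District Court:
  (a) The claim is an employment claim, not a contract claim, which satisfies one of the alternatives. Satisfied.
  (b) The amount in controversy is 28,700 dollars, below the USD 75,000 floor; no party resides in Ulen — none of the alternatives is met. But Beck Holtz resides in Quenbourne, and the 'unless' clause therefore excuses the requirement. Condition met.
  (c) The claim is an employment claim, so one alternative holds. Satisfied.
  (d) The plaintiff resides in Galmere, which is not Quenbourne. Met.
  → The clause applies.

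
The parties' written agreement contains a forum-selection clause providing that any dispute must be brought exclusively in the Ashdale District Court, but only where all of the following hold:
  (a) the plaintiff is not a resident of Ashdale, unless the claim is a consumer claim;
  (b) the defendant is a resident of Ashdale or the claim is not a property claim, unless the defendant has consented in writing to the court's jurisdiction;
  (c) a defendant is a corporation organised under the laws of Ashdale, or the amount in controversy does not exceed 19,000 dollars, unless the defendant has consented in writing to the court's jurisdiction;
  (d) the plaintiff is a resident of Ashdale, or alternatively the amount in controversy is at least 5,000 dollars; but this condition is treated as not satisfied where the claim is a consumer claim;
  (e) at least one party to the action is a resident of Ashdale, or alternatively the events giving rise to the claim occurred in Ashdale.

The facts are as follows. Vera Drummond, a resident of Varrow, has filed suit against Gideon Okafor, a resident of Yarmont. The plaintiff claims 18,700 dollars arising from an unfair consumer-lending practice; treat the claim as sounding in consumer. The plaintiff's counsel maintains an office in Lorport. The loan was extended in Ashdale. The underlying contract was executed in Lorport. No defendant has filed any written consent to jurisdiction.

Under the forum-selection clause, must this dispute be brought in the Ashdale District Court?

No

The Ashdale District Court:
  (a) The plaintiff resides in Varrow, which is not Ashdale. Met.
  (b) The claim is a consumer claim, not a property claim, which satisfies one of the alternatives. Condition met.
  (c) The amount in controversy is $18,700, within the $19,000 ceiling, so this disjunct is met. Condition met.
  (d) The amount in controversy is 18,700 dollars, which meets the 5,000 dollars floor, so this disjunct is met. However, the claim is a consumer claim, which falls within the stated exception and so defeats the condition. Not satisfied.
  (e) The operative events occurred in Ashdale, which satisfies one of the alternatives. Condition met.
  → Forum clause is not triggered.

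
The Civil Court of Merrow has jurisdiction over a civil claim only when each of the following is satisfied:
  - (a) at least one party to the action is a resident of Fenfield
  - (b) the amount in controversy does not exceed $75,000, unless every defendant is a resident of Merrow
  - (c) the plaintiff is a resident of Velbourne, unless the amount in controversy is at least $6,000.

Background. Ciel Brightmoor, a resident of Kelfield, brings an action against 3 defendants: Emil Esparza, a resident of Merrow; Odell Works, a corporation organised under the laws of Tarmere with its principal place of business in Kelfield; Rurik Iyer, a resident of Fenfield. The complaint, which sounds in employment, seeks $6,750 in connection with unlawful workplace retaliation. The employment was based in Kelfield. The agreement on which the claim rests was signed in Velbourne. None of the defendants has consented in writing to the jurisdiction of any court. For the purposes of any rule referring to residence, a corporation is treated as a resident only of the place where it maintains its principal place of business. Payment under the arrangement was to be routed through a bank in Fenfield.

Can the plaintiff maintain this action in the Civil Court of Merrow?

The Civil Court of Merrow:
  (a) Rurik Iyer resides in Fenfield. Condition met.
  (b) The amount in controversy is $6,750, within the 75,000 dollars ceiling. Met.
  (c) The plaintiff resides in Kelfield, not Velbourne. However, the amount in controversy is $6,750, which meets the $6,000 floor, so the 'unless' proviso supplies this condition. Condition met.
  → The court has jurisdiction.

Yes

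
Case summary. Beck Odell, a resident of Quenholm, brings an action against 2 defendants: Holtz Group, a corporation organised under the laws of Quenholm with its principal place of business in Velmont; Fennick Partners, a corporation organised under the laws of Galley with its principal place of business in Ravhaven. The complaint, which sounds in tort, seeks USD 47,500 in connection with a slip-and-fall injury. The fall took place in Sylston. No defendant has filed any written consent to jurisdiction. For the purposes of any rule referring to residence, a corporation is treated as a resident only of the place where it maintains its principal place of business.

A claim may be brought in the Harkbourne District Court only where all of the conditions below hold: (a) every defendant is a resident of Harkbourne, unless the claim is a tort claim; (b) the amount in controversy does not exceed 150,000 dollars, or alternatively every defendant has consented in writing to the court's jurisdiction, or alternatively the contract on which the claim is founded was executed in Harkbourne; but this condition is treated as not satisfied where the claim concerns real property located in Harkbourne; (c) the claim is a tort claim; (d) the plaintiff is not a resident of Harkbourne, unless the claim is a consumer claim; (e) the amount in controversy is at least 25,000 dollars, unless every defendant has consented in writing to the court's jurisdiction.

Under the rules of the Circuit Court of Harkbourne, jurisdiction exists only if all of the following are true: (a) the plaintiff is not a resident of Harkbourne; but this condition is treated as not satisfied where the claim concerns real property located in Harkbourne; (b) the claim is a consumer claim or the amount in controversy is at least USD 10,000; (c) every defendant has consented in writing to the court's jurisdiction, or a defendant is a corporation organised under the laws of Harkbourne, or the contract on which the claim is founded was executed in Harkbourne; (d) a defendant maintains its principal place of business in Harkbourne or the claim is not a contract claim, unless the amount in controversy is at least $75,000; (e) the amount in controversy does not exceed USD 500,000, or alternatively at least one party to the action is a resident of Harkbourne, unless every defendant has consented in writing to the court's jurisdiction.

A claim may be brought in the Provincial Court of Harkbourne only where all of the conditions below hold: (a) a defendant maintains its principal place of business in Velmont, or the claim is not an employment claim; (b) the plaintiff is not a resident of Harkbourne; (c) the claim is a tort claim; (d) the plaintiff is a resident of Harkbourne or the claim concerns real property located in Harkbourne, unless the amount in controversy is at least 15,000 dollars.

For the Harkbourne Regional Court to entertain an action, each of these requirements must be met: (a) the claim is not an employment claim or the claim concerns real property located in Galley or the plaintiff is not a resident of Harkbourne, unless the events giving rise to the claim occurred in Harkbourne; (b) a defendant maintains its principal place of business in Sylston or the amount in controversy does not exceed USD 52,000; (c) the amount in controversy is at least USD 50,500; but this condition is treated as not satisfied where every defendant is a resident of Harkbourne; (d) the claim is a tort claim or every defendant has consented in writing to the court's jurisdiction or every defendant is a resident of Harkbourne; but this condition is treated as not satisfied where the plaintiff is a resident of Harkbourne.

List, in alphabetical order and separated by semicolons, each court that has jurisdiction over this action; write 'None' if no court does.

the Harkbourne District Court; the Provincial Court of Harkbourne

The Harkbourne District Court:
  (a) The defendants reside as follows — Holtz Group in Velmont, Fennick Partners in Ravhaven — not all in Harkbourne. The proviso rescues it, though: the claim is a tort claim. Condition met.
  (b) The amount in controversy is USD 47,500, within the $150,000 ceiling, so one alternative holds. The exception is not triggered, since the claim does not concern real property. Met.
  (c) The claim is a tort claim. Condition met.
  (d) The plaintiff resides in Quenholm, which is not Harkbourne. Met.
  (e) The amount in controversy is USD 47,500, which meets the 25,000 dollars floor. Condition met.
  → All conditions met; jurisdiction exists.
The Circuit Court of Harkbourne:
  (a) The plaintiff resides in Quenholm, which is not Harkbourne. The exception is not triggered, since the claim does not concern real property. Condition met.
  (b) The amount in controversy is 47,500 dollars, which meets the 10,000 dollars floor, so one alternative holds. Satisfied.
  (c) No such written consent has been filed; the corporate defendant(s) are organised in Galley, Quenholm, not Harkbourne; no contract (and hence no place of execution) is alleged — every alternative fails. Not met.
  (d) The claim is a tort claim, not a contract claim, so this disjunct is met. Satisfied.
  (e) The amount in controversy is 47,500 dollars, within the 500,000 dollars ceiling — that alternative is enough. Condition met.
  → At least one condition fails; no jurisdiction.
The Provincial Court of Harkbourne:
  (a) Holtz Group has its principal place of business in Velmont, which satisfies one of the alternatives. Condition met.
  (b) The plaintiff resides in Quenholm, which is not Harkbourne. Condition met.
  (c) The claim is a tort claim. Met.
  (d) The plaintiff resides in Quenholm, not Harkbourne; the claim does not concern real property — every alternative fails. The proviso rescues it, though: the amount in controversy is 47,500 dollars, which meets the $15,000 floor. Condition met.
  → Every requirement is satisfied — jurisdiction.
The Harkbourne Regional Court:
  (a) The claim is a tort claim, not an employment claim, so this disjunct is met. Met.
  (b) The amount in controversy is USD 47,500, within the $52,000 ceiling, so this disjunct is met. Met.
  (c) The amount in controversy is $47,500, below the $50,500 floor. Fails.
  (d) The claim is a tort claim, so one alternative holds. The carve-out does not apply: the plaintiff resides in Quenholm, not Harkbourne. Satisfied.
  → At least one condition fails; no jurisdiction.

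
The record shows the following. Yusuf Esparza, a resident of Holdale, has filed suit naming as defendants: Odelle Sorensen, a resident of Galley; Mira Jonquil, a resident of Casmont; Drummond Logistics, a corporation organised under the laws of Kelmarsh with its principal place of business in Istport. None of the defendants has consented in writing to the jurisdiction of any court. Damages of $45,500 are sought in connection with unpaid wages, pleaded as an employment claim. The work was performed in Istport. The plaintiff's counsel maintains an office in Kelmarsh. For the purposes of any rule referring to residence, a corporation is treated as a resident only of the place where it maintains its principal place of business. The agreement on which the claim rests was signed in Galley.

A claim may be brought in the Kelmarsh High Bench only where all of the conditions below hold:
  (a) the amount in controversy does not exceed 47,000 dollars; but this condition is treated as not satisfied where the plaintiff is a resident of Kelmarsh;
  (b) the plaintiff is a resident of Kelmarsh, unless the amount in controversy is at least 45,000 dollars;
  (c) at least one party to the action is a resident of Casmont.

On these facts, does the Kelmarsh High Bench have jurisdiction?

Yes

The Kelmarsh High Bench:
  (a) The amount in controversy is $45,500, within the 47,000 dollars ceiling. The carve-out does not apply: the plaintiff resides in Holdale, not Kelmarsh. Met.
  (b) The plaintiff resides in Holdale, not Kelmarsh. However, the amount in controversy is USD 45,500, which meets the $45,000 floor, so the 'unless' proviso supplies this condition. Met.
  (c) Mira Jonquil resides in Casmont. Satisfied.
  → Every requirement is satisfied — jurisdiction.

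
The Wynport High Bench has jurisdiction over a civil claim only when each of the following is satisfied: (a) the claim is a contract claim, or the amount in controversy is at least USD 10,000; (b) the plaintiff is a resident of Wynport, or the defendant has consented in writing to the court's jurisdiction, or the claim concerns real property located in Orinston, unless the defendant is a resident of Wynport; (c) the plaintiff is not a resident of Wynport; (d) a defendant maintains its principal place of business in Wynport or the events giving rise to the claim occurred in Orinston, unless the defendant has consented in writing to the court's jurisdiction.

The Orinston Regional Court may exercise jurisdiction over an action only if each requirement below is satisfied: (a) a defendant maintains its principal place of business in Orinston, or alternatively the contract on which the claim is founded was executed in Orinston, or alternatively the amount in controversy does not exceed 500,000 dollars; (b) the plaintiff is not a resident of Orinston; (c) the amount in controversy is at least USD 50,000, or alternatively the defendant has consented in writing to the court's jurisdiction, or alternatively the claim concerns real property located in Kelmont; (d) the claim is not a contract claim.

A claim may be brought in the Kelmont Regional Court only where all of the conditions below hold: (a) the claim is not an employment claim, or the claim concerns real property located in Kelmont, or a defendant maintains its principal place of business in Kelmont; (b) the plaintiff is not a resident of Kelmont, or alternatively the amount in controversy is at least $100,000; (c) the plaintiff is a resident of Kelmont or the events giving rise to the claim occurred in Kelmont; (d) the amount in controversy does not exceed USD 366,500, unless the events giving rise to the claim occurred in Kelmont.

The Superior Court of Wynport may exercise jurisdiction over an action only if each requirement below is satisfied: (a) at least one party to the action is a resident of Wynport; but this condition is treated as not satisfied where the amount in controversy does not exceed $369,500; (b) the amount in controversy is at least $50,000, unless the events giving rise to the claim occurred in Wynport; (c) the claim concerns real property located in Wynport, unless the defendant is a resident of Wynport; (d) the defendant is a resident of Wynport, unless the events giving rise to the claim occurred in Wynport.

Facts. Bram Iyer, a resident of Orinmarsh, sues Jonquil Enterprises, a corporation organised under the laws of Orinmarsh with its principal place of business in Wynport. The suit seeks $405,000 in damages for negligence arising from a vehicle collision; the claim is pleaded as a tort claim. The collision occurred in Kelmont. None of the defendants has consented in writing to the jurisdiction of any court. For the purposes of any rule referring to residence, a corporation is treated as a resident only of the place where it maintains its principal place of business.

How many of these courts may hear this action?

4

The Wynport High Bench:
  (a) The amount in controversy is USD 405,000, which meets the 10,000 dollars floor — that alternative is enough. Satisfied.
  (b) The plaintiff resides in Orinmarsh, not Wynport; no such written consent has been filed; the claim does not concern real property — none of the alternatives is met. However, the defendant resides in Wynport, so the 'unless' proviso supplies this condition. Satisfied.
  (c) The plaintiff resides in Orinmarsh, which is not Wynport. Met.
  (d) Jonquil Enterprises has its principal place of business in Wynport — that alternative is enough. Satisfied.
  → Jurisdiction lies.
The Orinston Regional Court:
  (a) The amount in controversy is 405,000 dollars, within the $500,000 ceiling, which satisfies one of the alternatives. Met.
  (b) The plaintiff resides in Orinmarsh, which is not Orinston. Met.
  (c) The amount in controversy is USD 405,000, which meets the 50,000 dollars floor — that alternative is enough. Satisfied.
  (d) The claim is a tort claim, not a contract claim. Condition met.
  → Every requirement is satisfied — jurisdiction.
The Kelmont Regional Court:
  (a) The claim is a tort claim, not an employment claim, so one alternative holds. Satisfied.
  (b) The plaintiff resides in Orinmarsh, which is not Kelmont — that alternative is enough. Satisfied.
  (c) The operative events occurred in Kelmont, so one alternative holds. Met.
  (d) The amount in controversy is USD 405,000, above the $366,500 ceiling. However, the operative events occurred in Kelmont, so the 'unless' proviso supplies this condition. Condition met.
  → Every requirement is satisfied — jurisdiction.
The Superior Court of Wynport:
  (a) Jonquil Enterprises resides in Wynport. The exception is not triggered, since the amount in controversy is USD 405,000, above the $369,500 ceiling. Satisfied.
  (b) The amount in controversy is USD 405,000, which meets the USD 50,000 floor. Satisfied.
  (c) The claim does not concern real property. However, the defendant resides in Wynport, so the 'unless' proviso supplies this condition. Condition met.
  (d) The defendant resides in Wynport. Satisfied.
  → Jurisdiction lies.
Courts with jurisdiction: the Wynport High Bench, the Orinston Regional Court, the Kelmont Regional Court, the Superior Court of Wynport — 4 in total.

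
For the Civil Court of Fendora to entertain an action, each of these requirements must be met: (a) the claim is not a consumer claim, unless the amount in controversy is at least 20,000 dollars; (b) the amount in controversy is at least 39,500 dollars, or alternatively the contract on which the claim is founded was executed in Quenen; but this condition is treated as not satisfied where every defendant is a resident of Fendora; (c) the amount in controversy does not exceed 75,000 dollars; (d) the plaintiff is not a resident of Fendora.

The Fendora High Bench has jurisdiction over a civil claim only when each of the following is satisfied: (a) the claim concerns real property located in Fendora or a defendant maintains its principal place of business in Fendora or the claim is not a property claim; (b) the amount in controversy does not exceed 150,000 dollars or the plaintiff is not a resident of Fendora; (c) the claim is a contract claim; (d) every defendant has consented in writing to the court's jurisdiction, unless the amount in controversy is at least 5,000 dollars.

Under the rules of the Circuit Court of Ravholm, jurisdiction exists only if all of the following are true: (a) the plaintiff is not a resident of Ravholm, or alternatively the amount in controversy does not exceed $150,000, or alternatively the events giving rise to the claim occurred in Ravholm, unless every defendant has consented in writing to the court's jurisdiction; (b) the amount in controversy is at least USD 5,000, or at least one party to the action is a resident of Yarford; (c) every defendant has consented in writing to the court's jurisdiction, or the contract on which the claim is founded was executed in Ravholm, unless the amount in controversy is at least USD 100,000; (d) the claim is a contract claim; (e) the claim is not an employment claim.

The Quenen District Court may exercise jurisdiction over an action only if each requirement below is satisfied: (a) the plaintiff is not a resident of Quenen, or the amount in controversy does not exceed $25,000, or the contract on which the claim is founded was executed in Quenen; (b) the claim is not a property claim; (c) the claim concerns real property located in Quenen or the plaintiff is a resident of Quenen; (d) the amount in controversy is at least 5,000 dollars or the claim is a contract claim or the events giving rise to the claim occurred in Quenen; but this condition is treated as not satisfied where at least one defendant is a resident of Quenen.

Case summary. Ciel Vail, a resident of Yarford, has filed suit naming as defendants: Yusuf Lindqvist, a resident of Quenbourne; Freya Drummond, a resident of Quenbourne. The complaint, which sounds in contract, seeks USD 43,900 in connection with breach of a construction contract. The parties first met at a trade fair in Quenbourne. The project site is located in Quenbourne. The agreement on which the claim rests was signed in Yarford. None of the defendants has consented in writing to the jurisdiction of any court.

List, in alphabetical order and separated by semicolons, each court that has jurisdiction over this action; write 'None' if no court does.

The Civil Court of Fendora:
  (a) The claim is a contract claim, not a consumer claim. Satisfied.
  (b) The amount in controversy is $43,900, which meets the USD 39,500 floor, so one alternative holds. The exception is not triggered, since the defendants reside as follows — Yusuf Lindqvist in Quenbourne, Freya Drummond in Quenbourne — not all in Fendora. Condition met.
  (c) The amount in controversy is $43,900, within the 75,000 dollars ceiling. Satisfied.
  (d) The plaintiff resides in Yarford, which is not Fendora. Met.
  → All conditions met; jurisdiction exists.
The Fendora High Bench:
  (a) The claim is a contract claim, not a property claim, so this disjunct is met. Satisfied.
  (b) The amount in controversy is USD 43,900, within the $150,000 ceiling, so one alternative holds. Satisfied.
  (c) The claim is a contract claim. Met.
  (d) No such written consent has been filed. But the amount in controversy is $43,900, which meets the 5,000 dollars floor, and the 'unless' clause therefore excuses the requirement. Met.
  → All conditions met; jurisdiction exists.
The Circuit Court of Ravholm:
  (a) The plaintiff resides in Yarford, which is not Ravholm, so this disjunct is met. Met.
  (b) The amount in controversy is USD 43,900, which meets the 5,000 dollars floor, which satisfies one of the alternatives. Condition met.
  (c) No such written consent has been filed; the contract was executed in Yarford, not Ravholm — no alternative holds. Nor does the 'unless' clause help: the amount in controversy is 43,900 dollars, below the 100,000 dollars floor. Not satisfied.
  (d) The claim is a contract claim. Satisfied.
  (e) The claim is a contract claim, not an employment claim. Satisfied.
  → Not every requirement is met — no jurisdiction.
The Quenen District Court:
  (a) The plaintiff resides in Yarford, which is not Quenen — that alternative is enough. Satisfied.
  (b) The claim is a contract claim, not a property claim. Met.
  (c) The claim does not concern real property; the plaintiff resides in Yarford, not Quenen — none of the alternatives is met. Fails.
  (d) The amount in controversy is 43,900 dollars, which meets the USD 5,000 floor — that alternative is enough. And the carve-out is inapplicable — no defendant resides in Quenen (they reside in Quenbourne, Quenbourne). Met.
  → The court lacks jurisdiction.

the Civil Court of Fendora; the Fendora High Bench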